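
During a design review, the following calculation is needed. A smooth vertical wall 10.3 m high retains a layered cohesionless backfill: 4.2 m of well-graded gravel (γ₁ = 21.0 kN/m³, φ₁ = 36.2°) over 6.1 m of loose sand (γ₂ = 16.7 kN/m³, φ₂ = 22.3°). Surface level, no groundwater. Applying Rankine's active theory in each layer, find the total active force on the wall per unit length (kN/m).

K_a1 = tan²(45°−36.2°/2) = 0.2574; K_a2 = tan²(45°−22.3°/2) = 0.4498.
Layer 1: σ at base = K_a1 γ₁ h₁ = 22.70 kPa; P₁ = ½×22.70×4.2 = 47.67.
Layer 2: σ_v at top = γ₁h₁ = 88.20; σ_h top = K_a2×88.20 = 39.68; σ_h base = K_a2×(88.20+16.7×6.1) = 85.50.
P₂ = ½(39.68+85.50)×6.1 = 381.8. Total P_a = 47.67+381.8 = 429.5 kN/m.

429 kN/m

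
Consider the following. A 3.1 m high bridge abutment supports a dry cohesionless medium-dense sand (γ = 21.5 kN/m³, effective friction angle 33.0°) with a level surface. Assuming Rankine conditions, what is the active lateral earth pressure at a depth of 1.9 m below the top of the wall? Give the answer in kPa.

12.0 kPa

K_a = (1 − sin φ)/(1 + sin φ) = 0.2948.
σ_h = K_a γ z = 0.2948 × 21.5 × 1.9 = 12.04 kPa.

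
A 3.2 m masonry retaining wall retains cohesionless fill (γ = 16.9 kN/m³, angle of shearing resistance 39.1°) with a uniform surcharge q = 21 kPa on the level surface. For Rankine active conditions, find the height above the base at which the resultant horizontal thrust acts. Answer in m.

K_a = 0.2265.
Triangular part P₁ = ½K_aγH² = 19.60 at H/3 = 1.067 m; rectangular part P₂ = K_a q H = 15.22 at H/2 = 1.600 m.
ȳ = (P₁·1.067 + P₂·1.600)/(P₁+P₂) = 1.300 m.

1.30 m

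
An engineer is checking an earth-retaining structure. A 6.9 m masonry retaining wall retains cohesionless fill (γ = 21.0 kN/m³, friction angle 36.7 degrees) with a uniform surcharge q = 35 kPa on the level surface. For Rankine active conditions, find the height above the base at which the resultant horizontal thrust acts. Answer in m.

2.67 m

K_a = 0.2519.
Triangular part P₁ = ½K_aγH² = 125.9 at H/3 = 2.300 m; rectangular part P₂ = K_a q H = 60.82 at H/2 = 3.450 m.
ȳ = (P₁·2.300 + P₂·3.450)/(P₁+P₂) = 2.675 m.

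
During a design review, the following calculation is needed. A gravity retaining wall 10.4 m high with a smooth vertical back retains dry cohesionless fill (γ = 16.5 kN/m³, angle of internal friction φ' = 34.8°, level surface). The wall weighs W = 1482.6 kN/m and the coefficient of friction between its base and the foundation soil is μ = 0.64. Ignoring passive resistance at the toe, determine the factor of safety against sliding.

3.89

K_a = tan²(45° − 34.8°/2) = 0.2733.
P_a = ½K_aγH² = 0.5×0.2733×16.5×10.4² = 243.9 kN/m, acting at H/3 = 3.467 m above the base.
FS_sliding = μW / P_a = 0.64×1482.6 / 243.9 = 3.891.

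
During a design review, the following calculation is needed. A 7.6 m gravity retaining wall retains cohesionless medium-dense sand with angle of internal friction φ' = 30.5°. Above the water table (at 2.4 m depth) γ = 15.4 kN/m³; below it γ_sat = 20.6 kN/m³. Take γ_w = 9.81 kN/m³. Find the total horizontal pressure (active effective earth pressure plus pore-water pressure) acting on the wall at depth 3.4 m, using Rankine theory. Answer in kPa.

25.4 kPa

K_a = (1 − sin φ)/(1 + sin φ) = 0.3267.
γ' = 20.6 − 9.81 = 10.79 kN/m³.
Effective vertical stress at 3.4 m: σ'_v = 15.4×2.4 + 10.79×1.00 = 47.75 kPa.
σ'_h = K_a σ'_v = 0.3267 × 47.75 = 15.60 kPa; u = γ_w × 1.00 = 9.810 kPa.
Total σ_h = 15.60 + 9.810 = 25.41 kPa.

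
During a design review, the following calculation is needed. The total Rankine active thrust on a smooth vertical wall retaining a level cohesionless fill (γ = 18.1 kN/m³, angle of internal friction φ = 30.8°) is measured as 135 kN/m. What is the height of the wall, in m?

6.80 m

K_a = 0.3227. P_a = ½ K_a γ H² ⇒ H = √(2P_a/(K_a γ)).
H = √(2×135/(0.3227×18.1)) = 6.799 m.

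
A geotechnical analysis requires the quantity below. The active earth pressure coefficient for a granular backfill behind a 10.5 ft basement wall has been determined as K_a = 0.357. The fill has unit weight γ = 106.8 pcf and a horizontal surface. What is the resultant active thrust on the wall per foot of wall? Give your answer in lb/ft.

P = ½ K_a γ H² = 0.5 × 0.357 × 106.8 × 10.5² = 2102 lb/ft.

2100 lb/ft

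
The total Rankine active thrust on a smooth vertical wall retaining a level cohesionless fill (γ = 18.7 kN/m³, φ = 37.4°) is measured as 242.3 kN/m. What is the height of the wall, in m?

10.3 m

K_a = 0.2443. P_a = ½ K_a γ H² ⇒ H = √(2P_a/(K_a γ)).
H = √(2×242.3/(0.2443×18.7)) = 10.30 m.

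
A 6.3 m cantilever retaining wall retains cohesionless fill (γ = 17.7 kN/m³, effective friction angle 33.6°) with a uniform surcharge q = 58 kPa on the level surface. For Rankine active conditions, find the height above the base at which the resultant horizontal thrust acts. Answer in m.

K_a = 0.2875.
Triangular part P₁ = ½K_aγH² = 101.0 at H/3 = 2.100 m; rectangular part P₂ = K_a q H = 105.1 at H/2 = 3.150 m.
ȳ = (P₁·2.100 + P₂·3.150)/(P₁+P₂) = 2.635 m.

2.64 m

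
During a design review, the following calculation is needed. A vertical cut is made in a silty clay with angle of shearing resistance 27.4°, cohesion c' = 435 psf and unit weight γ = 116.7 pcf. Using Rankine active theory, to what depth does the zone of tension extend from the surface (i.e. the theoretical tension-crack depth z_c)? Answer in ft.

K_a = tan²(45° − 27.4°/2) = 0.3697; √K_a = 0.6080.
The active pressure is zero where K_a γ z = 2c√K_a, so z_c = 2c/(γ√K_a) = 2×435/(116.7×0.6080) = 12.26 ft.

12.3 ft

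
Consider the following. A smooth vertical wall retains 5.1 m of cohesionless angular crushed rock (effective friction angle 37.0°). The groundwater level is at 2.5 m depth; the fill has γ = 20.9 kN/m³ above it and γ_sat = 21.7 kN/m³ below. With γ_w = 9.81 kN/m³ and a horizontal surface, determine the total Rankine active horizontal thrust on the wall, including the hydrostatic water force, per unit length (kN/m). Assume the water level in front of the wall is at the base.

93.2 kN/m

K_a = tan²(45° − φ/2) = 0.2486.
γ' = 21.7 − 9.81 = 11.89 kN/m³. Depth below WT = 2.6 m.
σ'_h at WT = K_a γ d_w = 12.99 kPa; at base = 12.99 + K_a γ' × 2.6 = 20.67 kPa.
P₁ (0–2.5 m) = ½×12.99×2.5 = 16.24. P₂ (2.5–5.1 m) = ½(12.99+20.67)×2.6 = 43.76.
P_w = ½ γ_w h₂² = 0.5×9.81×2.6² = 33.16. Total = 16.24+43.76+33.16 = 93.15 kN/m.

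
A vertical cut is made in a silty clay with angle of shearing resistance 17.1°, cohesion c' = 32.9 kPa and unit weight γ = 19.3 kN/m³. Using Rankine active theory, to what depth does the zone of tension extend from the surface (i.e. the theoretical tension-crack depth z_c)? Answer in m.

4.62 m

K_a = tan²(45° − 17.1°/2) = 0.5455; √K_a = 0.7386.
The active pressure is zero where K_a γ z = 2c√K_a, so z_c = 2c/(γ√K_a) = 2×32.9/(19.3×0.7386) = 4.616 m.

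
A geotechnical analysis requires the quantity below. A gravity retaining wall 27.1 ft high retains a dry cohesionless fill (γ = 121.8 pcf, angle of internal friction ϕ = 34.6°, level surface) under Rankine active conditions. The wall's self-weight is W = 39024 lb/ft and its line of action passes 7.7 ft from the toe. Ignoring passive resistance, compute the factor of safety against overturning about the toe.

K_a = tan²(45° − 34.6°/2) = 0.2756.
P_a = ½K_aγH² = 0.5×0.2756×121.8×27.1² = 12330 lb/ft, acting at H/3 = 9.033 ft above the base.
Overturning moment M_o = P_a × H/3 = 12330 × 9.033 = 111400.
Resisting moment M_r = W × 7.7 = 39024 × 7.7 = 300500.
FS_overturning = M_r/M_o = 300500/111400 = 2.698.

2.70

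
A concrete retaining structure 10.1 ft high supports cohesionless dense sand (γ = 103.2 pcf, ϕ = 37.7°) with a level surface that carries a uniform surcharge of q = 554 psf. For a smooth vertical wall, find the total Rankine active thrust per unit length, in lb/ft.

K_a = tan²(45° − φ/2) = 0.2411.
Soil triangle: ½ K_a γ H² = 0.5×0.2411×103.2×10.1² = 1269 lb/ft.
Surcharge rectangle: K_a q H = 0.2411×554×10.1 = 1349 lb/ft.
Total = 1269 + 1349 = 2618 lb/ft.

2620 lb/ft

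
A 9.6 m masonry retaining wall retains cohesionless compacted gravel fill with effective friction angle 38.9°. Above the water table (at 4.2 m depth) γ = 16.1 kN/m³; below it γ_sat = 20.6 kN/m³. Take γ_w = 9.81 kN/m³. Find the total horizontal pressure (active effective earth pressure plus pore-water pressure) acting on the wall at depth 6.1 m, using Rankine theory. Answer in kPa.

38.8 kPa

K_a = (1 − sin φ)/(1 + sin φ) = 0.2285.
γ' = 20.6 − 9.81 = 10.79 kN/m³.
Effective vertical stress at 6.1 m: σ'_v = 16.1×4.2 + 10.79×1.90 = 88.12 kPa.
σ'_h = K_a σ'_v = 0.2285 × 88.12 = 20.14 kPa; u = γ_w × 1.90 = 18.64 kPa.
Total σ_h = 20.14 + 18.64 = 38.78 kPa.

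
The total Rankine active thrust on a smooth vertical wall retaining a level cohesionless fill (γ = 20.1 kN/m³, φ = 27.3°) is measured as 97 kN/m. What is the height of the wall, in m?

K_a = 0.3711. P_a = ½ K_a γ H² ⇒ H = √(2P_a/(K_a γ)).
H = √(2×97/(0.3711×20.1)) = 5.100 m.

5.10 m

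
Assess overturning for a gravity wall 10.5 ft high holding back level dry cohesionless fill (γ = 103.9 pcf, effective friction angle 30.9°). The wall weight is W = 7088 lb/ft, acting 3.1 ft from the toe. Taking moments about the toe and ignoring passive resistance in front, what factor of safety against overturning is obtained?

3.41

K_a = tan²(45° − 30.9°/2) = 0.3214.
P_a = ½K_aγH² = 0.5×0.3214×103.9×10.5² = 1841 lb/ft, acting at H/3 = 3.500 ft above the base.
Overturning moment M_o = P_a × H/3 = 1841 × 3.500 = 6443.
Resisting moment M_r = W × 3.1 = 7088 × 3.1 = 21970.
FS_overturning = M_r/M_o = 21970/6443 = 3.410.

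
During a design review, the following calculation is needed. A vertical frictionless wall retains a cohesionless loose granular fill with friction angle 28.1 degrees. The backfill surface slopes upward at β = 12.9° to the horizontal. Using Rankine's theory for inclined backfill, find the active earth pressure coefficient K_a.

K_a = cos β · (cos β − √(cos²β − cos²φ)) / (cos β + √(cos²β − cos²φ)).
cos β = 0.9748, cos φ = 0.8821, √(cos²β − cos²φ) = 0.4147.
K_a = 0.9748 × (0.9748 − 0.4147)/(0.9748 + 0.4147) = 0.3929.

0.393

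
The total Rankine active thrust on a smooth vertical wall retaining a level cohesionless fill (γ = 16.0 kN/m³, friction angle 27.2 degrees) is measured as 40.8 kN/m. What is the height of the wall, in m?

3.70 m

K_a = 0.3726. P_a = ½ K_a γ H² ⇒ H = √(2P_a/(K_a γ)).
H = √(2×40.8/(0.3726×16.0)) = 3.700 m.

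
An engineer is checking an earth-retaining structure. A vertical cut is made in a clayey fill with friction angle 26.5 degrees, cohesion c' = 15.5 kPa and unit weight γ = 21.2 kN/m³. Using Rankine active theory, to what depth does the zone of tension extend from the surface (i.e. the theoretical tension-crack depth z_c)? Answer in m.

K_a = tan²(45° − 26.5°/2) = 0.3829; √K_a = 0.6188.
The active pressure is zero where K_a γ z = 2c√K_a, so z_c = 2c/(γ√K_a) = 2×15.5/(21.2×0.6188) = 2.363 m.

2.36 m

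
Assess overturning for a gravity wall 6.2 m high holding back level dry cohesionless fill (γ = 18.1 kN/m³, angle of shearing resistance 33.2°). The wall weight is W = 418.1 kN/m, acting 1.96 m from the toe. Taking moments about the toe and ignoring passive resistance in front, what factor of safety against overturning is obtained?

3.90

K_a = tan²(45° − 33.2°/2) = 0.2924.
P_a = ½K_aγH² = 0.5×0.2924×18.1×6.2² = 101.7 kN/m, acting at H/3 = 2.067 m above the base.
Overturning moment M_o = P_a × H/3 = 101.7 × 2.067 = 210.2.
Resisting moment M_r = W × 1.96 = 418.1 × 1.96 = 819.5.
FS_overturning = M_r/M_o = 819.5/210.2 = 3.899.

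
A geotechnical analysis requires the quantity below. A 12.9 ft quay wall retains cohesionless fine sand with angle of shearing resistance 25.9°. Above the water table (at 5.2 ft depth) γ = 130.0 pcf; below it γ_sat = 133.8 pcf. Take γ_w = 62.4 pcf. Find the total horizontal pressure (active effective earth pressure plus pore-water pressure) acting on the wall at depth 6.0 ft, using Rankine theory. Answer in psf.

K_a = (1 − sin φ)/(1 + sin φ) = 0.3920.
γ' = 133.8 − 62.4 = 71.40 pcf.
Effective vertical stress at 6.0 ft: σ'_v = 130.0×5.2 + 71.40×0.800 = 733.1 psf.
σ'_h = K_a σ'_v = 0.3920 × 733.1 = 287.4 psf; u = γ_w × 0.800 = 49.92 psf.
Total σ_h = 287.4 + 49.92 = 337.3 psf.

337 psf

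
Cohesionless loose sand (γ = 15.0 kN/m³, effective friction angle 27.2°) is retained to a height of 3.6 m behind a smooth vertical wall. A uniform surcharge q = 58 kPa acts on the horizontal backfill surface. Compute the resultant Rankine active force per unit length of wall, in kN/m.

114 kN/m

K_a = tan²(45° − φ/2) = 0.3726.
Soil triangle: ½ K_a γ H² = 0.5×0.3726×15.0×3.6² = 36.22 kN/m.
Surcharge rectangle: K_a q H = 0.3726×58×3.6 = 77.80 kN/m.
Total = 36.22 + 77.80 = 114.0 kN/m.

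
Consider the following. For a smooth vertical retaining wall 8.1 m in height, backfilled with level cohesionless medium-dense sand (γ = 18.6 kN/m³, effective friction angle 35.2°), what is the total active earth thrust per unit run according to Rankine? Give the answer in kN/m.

164 kN/m

K_a = tan²(45° − φ/2) = 0.2687.
P_a = ½ K_a γ H² = 0.5 × 0.2687 × 18.6 × 8.1² = 163.9 kN/m.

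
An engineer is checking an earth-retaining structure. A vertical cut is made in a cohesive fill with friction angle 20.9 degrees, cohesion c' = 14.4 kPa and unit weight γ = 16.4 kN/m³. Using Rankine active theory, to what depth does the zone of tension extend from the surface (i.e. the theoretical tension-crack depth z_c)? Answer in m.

K_a = tan²(45° − 20.9°/2) = 0.4741; √K_a = 0.6886.
The active pressure is zero where K_a γ z = 2c√K_a, so z_c = 2c/(γ√K_a) = 2×14.4/(16.4×0.6886) = 2.550 m.

2.55 m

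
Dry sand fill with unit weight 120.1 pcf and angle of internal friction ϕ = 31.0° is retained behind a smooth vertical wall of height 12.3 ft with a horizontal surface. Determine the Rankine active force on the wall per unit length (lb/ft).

2910 lb/ft

K_a = tan²(45° − φ/2) = 0.3201.
P_a = ½ K_a γ H² = 0.5 × 0.3201 × 120.1 × 12.3² = 2908 lb/ft.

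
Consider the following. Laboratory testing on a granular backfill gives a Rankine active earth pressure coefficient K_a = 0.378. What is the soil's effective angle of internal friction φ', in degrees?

26.8°

K_a = tan²(45° − φ/2) ⇒ 45° − φ/2 = arctan(√0.378) = 31.58°.
φ = 2(45° − 31.58°) = 26.83°.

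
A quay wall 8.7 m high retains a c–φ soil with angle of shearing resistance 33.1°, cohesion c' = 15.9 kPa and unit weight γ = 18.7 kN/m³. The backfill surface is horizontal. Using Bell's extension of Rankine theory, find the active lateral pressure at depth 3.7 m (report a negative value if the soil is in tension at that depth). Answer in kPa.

3.08 kPa

K_a = (1 − sin φ)/(1 + sin φ) = 0.2936.
σ_a = K_a γ z − 2c√K_a = 0.2936×18.7×3.7 − 2×15.9×0.5418 = 3.082 kPa.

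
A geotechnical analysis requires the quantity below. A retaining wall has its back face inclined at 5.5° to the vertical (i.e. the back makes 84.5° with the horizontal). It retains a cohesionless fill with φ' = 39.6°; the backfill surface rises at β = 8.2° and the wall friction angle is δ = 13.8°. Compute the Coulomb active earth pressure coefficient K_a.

0.264

K_a = sin²(α+φ) / [sin²α · sin(α−δ) · (1 + √{sin(φ+δ)sin(φ−β) / (sin(α−δ)sin(α+β))})²].
With α = 84.5°, φ = 39.6°, δ = 13.8°, β = 8.2°: K_a = 0.2642.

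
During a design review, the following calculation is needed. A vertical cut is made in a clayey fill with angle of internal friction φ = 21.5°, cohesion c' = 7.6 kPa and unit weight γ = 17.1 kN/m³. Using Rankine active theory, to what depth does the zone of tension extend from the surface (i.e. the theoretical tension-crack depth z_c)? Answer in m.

K_a = tan²(45° − 21.5°/2) = 0.4636; √K_a = 0.6809.
The active pressure is zero where K_a γ z = 2c√K_a, so z_c = 2c/(γ√K_a) = 2×7.6/(17.1×0.6809) = 1.306 m.

1.31 m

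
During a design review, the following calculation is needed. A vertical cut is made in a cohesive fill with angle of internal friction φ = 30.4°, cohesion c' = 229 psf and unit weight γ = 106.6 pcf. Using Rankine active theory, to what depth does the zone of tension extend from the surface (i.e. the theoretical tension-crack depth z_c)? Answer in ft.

K_a = tan²(45° − 30.4°/2) = 0.3280; √K_a = 0.5727.
The active pressure is zero where K_a γ z = 2c√K_a, so z_c = 2c/(γ√K_a) = 2×229/(106.6×0.5727) = 7.502 ft.

7.50 ft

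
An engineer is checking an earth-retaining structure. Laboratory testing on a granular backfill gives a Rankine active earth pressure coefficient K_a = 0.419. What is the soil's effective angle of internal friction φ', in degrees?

24.2°

K_a = tan²(45° − φ/2) ⇒ 45° − φ/2 = arctan(√0.419) = 32.92°.
φ = 2(45° − 32.92°) = 24.17°.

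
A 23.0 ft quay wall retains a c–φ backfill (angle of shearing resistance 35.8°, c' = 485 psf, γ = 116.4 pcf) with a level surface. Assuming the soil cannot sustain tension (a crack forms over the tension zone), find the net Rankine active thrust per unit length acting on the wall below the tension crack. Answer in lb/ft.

K_a = 0.2619; √K_a = 0.5117.
Tension-crack depth z_c = 2c/(γ√K_a) = 2×485/(116.4×0.5117) = 16.28 ft.
σ_a at base = K_a γ H − 2c√K_a = 0.2619×116.4×23.0 − 2×485×0.5117 = 204.7 psf.
P_a = ½ × 204.7 × (H − z_c) = 0.5×204.7×6.715 = 687.3 lb/ft.

687 lb/ft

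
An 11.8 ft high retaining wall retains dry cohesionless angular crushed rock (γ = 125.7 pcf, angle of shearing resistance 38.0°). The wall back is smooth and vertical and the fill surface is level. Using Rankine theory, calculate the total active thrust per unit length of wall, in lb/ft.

2080 lb/ft

K_a = tan²(45° − φ/2) = 0.2379.
P_a = ½ K_a γ H² = 0.5 × 0.2379 × 125.7 × 11.8² = 2082 lb/ft.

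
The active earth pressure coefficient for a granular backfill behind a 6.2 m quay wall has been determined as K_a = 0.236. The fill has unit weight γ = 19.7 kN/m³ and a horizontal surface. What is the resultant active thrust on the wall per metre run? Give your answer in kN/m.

P = ½ K_a γ H² = 0.5 × 0.236 × 19.7 × 6.2² = 89.36 kN/m.

89.4 kN/m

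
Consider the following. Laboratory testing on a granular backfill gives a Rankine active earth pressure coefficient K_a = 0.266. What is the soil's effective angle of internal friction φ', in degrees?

K_a = tan²(45° − φ/2) ⇒ 45° − φ/2 = arctan(√0.266) = 27.28°.
φ = 2(45° − 27.28°) = 35.43°.

35.4°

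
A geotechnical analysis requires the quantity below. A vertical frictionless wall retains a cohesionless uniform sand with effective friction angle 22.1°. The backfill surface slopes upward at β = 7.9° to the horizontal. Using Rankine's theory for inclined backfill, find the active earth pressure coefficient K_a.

K_a = cos β · (cos β − √(cos²β − cos²φ)) / (cos β + √(cos²β − cos²φ)).
cos β = 0.9905, cos φ = 0.9265, √(cos²β − cos²φ) = 0.3502.
K_a = 0.9905 × (0.9905 − 0.3502)/(0.9905 + 0.3502) = 0.4730.

0.473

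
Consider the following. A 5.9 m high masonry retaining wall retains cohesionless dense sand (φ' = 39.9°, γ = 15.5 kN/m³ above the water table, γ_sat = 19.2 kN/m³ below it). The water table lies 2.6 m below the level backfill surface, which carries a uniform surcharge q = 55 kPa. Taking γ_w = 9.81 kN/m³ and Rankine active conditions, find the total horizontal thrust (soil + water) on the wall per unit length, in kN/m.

K_a = tan²(45° − φ/2) = 0.2184.
γ' = 19.2 − 9.81 = 9.390 kN/m³. h₂ = H − d_w = 3.3 m.
σ'_h: at surface K_a·q = 12.01; at WT K_a(q+γd_w) = 20.82; at base K_a(q+γd_w+γ'h₂) = 27.59 kPa.
P₁ = ½(12.01+20.82)×2.6 = 42.68; P₂ = ½(20.82+27.59)×3.3 = 79.86; P_w = ½γ_w h₂² = 53.42.
Total = 42.68+79.86+53.42 = 176.0 kN/m.

176 kN/m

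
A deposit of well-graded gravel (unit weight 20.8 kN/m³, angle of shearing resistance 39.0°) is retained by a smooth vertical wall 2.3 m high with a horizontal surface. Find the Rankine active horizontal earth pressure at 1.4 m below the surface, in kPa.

6.62 kPa

K_a = (1 − sin φ)/(1 + sin φ) = 0.2275.
σ_h = K_a γ z = 0.2275 × 20.8 × 1.4 = 6.625 kPa.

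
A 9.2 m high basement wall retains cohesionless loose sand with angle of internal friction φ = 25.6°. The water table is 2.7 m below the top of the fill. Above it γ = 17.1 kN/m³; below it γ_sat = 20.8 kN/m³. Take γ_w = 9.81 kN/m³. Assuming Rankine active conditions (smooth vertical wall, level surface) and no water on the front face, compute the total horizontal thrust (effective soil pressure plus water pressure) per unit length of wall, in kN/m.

K_a = tan²(45° − φ/2) = 0.3966.
γ' = 20.8 − 9.81 = 10.99 kN/m³. Depth below WT = 6.5 m.
σ'_h at WT = K_a γ d_w = 18.31 kPa; at base = 18.31 + K_a γ' × 6.5 = 46.64 kPa.
P₁ (0–2.7 m) = ½×18.31×2.7 = 24.72. P₂ (2.7–9.2 m) = ½(18.31+46.64)×6.5 = 211.1.
P_w = ½ γ_w h₂² = 0.5×9.81×6.5² = 207.2. Total = 24.72+211.1+207.2 = 443.0 kN/m.

443 kN/m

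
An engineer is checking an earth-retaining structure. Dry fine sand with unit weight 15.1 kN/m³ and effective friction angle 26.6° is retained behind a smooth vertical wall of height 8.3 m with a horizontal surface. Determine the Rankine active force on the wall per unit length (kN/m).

198 kN/m

K_a = tan²(45° − φ/2) = 0.3814.
P_a = ½ K_a γ H² = 0.5 × 0.3814 × 15.1 × 8.3² = 198.4 kN/m.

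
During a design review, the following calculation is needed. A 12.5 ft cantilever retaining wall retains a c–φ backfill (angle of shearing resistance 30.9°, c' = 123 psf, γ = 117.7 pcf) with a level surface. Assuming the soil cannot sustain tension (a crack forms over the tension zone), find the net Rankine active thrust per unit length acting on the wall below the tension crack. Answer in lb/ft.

K_a = 0.3214; √K_a = 0.5669.
Tension-crack depth z_c = 2c/(γ√K_a) = 2×123/(117.7×0.5669) = 3.687 ft.
σ_a at base = K_a γ H − 2c√K_a = 0.3214×117.7×12.5 − 2×123×0.5669 = 333.4 psf.
P_a = ½ × 333.4 × (H − z_c) = 0.5×333.4×8.813 = 1469 lb/ft.

1470 lb/ft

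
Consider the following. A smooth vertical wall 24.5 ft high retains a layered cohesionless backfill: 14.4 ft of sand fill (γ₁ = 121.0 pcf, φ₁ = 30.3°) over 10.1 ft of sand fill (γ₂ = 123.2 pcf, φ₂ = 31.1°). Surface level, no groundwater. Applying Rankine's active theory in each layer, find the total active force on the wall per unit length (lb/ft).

11700 lb/ft

K_a1 = tan²(45°−30.3°/2) = 0.3293; K_a2 = tan²(45°−31.1°/2) = 0.3188.
Layer 1: σ at base = K_a1 γ₁ h₁ = 573.8 psf; P₁ = ½×573.8×14.4 = 4131.
Layer 2: σ_v at top = γ₁h₁ = 1742; σ_h top = K_a2×1742 = 555.5; σ_h base = K_a2×(1742+123.2×10.1) = 952.2.
P₂ = ½(555.5+952.2)×10.1 = 7614. Total P_a = 4131+7614 = 11740 lb/ft.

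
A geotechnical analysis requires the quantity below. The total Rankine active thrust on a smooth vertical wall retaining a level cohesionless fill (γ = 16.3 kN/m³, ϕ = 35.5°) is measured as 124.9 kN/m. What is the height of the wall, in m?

7.60 m

K_a = 0.2653. P_a = ½ K_a γ H² ⇒ H = √(2P_a/(K_a γ)).
H = √(2×124.9/(0.2653×16.3)) = 7.601 m.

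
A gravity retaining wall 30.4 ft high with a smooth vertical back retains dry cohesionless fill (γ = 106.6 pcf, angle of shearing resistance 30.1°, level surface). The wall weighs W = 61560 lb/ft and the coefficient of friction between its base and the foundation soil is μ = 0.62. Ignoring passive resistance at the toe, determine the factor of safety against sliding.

K_a = tan²(45° − 30.1°/2) = 0.3320.
P_a = ½K_aγH² = 0.5×0.3320×106.6×30.4² = 16350 lb/ft, acting at H/3 = 10.13 ft above the base.
FS_sliding = μW / P_a = 0.62×61560 / 16350 = 2.334.

2.33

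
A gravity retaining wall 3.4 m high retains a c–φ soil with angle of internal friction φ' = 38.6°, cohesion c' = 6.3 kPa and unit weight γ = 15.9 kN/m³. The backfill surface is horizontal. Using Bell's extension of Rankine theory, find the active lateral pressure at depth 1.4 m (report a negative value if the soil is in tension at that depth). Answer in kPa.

-0.908 kPa

K_a = (1 − sin φ)/(1 + sin φ) = 0.2316.
σ_a = K_a γ z − 2c√K_a = 0.2316×15.9×1.4 − 2×6.3×0.4813 = -0.9081 kPa.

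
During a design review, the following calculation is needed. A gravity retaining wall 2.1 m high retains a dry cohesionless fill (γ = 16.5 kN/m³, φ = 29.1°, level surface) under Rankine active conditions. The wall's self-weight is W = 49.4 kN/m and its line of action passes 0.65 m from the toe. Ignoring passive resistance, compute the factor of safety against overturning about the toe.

3.65

K_a = tan²(45° − 29.1°/2) = 0.3456.
P_a = ½K_aγH² = 0.5×0.3456×16.5×2.1² = 12.57 kN/m, acting at H/3 = 0.7000 m above the base.
Overturning moment M_o = P_a × H/3 = 12.57 × 0.7000 = 8.801.
Resisting moment M_r = W × 0.65 = 49.4 × 0.65 = 32.11.
FS_overturning = M_r/M_o = 32.11/8.801 = 3.648.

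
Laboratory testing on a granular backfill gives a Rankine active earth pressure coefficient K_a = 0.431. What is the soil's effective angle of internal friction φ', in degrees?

23.4°

K_a = tan²(45° − φ/2) ⇒ 45° − φ/2 = arctan(√0.431) = 33.29°.
φ = 2(45° − 33.29°) = 23.43°.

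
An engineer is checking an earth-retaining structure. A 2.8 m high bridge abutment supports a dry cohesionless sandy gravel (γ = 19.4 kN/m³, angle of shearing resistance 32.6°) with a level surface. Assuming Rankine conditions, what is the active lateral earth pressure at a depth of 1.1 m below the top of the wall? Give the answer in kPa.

6.40 kPa

K_a = (1 − sin φ)/(1 + sin φ) = 0.2997.
σ_h = K_a γ z = 0.2997 × 19.4 × 1.1 = 6.396 kPa.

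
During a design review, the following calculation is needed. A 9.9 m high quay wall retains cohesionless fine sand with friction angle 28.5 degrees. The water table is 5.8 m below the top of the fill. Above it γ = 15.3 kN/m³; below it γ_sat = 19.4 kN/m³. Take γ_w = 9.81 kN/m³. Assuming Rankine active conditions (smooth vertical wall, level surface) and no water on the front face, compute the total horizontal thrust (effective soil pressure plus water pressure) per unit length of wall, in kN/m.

331 kN/m

K_a = tan²(45° − φ/2) = 0.3540.
γ' = 19.4 − 9.81 = 9.590 kN/m³. Depth below WT = 4.1 m.
σ'_h at WT = K_a γ d_w = 31.41 kPa; at base = 31.41 + K_a γ' × 4.1 = 45.33 kPa.
P₁ (0–5.8 m) = ½×31.41×5.8 = 91.09. P₂ (5.8–9.9 m) = ½(31.41+45.33)×4.1 = 157.3.
P_w = ½ γ_w h₂² = 0.5×9.81×4.1² = 82.45. Total = 91.09+157.3+82.45 = 330.8 kN/m.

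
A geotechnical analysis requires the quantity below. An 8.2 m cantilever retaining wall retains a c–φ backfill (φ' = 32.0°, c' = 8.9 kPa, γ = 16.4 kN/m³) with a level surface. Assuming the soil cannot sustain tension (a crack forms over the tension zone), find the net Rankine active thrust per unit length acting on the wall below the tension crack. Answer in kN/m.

98.2 kN/m

K_a = 0.3073; √K_a = 0.5543.
Tension-crack depth z_c = 2c/(γ√K_a) = 2×8.9/(16.4×0.5543) = 1.958 m.
σ_a at base = K_a γ H − 2c√K_a = 0.3073×16.4×8.2 − 2×8.9×0.5543 = 31.45 kPa.
P_a = ½ × 31.45 × (H − z_c) = 0.5×31.45×6.242 = 98.17 kN/m.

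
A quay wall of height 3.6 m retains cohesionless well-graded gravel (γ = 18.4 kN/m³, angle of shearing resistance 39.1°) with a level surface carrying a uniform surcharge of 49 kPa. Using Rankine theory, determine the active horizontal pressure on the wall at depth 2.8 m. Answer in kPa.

K_a = (1 − sin φ)/(1 + sin φ) = 0.2265.
σ_v = γz + q = 18.4 × 2.8 + 49 = 100.5 kPa.
σ_h = K_a σ_v = 0.2265 × 100.5 = 22.77 kPa.

22.8 kPa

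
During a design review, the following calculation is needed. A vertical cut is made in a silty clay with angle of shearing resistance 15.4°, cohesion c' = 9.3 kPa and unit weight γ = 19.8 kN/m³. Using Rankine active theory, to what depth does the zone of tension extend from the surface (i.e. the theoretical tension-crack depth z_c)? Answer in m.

1.23 m

K_a = tan²(45° − 15.4°/2) = 0.5803; √K_a = 0.7618.
The active pressure is zero where K_a γ z = 2c√K_a, so z_c = 2c/(γ√K_a) = 2×9.3/(19.8×0.7618) = 1.233 m.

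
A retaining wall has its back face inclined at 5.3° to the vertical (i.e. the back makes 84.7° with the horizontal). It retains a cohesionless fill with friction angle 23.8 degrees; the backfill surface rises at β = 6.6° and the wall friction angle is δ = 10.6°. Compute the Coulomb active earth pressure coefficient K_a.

K_a = sin²(α+φ) / [sin²α · sin(α−δ) · (1 + √{sin(φ+δ)sin(φ−β) / (sin(α−δ)sin(α+β))})²].
With α = 84.7°, φ = 23.8°, δ = 10.6°, β = 6.6°: K_a = 0.4698.

0.470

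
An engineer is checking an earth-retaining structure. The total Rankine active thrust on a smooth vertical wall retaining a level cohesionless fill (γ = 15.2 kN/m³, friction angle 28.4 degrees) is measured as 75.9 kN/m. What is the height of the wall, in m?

K_a = 0.3554. P_a = ½ K_a γ H² ⇒ H = √(2P_a/(K_a γ)).
H = √(2×75.9/(0.3554×15.2)) = 5.301 m.

5.30 m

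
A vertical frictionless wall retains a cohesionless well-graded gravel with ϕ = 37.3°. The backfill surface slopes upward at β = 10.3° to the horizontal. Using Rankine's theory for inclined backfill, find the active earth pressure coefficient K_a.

K_a = cos β · (cos β − √(cos²β − cos²φ)) / (cos β + √(cos²β − cos²φ)).
cos β = 0.9839, cos φ = 0.7955, √(cos²β − cos²φ) = 0.5790.
K_a = 0.9839 × (0.9839 − 0.5790)/(0.9839 + 0.5790) = 0.2549.

0.255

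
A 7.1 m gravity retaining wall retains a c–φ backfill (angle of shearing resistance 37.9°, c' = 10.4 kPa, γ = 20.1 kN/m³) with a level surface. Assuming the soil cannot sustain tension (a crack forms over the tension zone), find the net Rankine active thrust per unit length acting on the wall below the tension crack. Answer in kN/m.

K_a = 0.2389; √K_a = 0.4888.
Tension-crack depth z_c = 2c/(γ√K_a) = 2×10.4/(20.1×0.4888) = 2.117 m.
σ_a at base = K_a γ H − 2c√K_a = 0.2389×20.1×7.1 − 2×10.4×0.4888 = 23.93 kPa.
P_a = ½ × 23.93 × (H − z_c) = 0.5×23.93×4.983 = 59.63 kN/m.

59.6 kN/m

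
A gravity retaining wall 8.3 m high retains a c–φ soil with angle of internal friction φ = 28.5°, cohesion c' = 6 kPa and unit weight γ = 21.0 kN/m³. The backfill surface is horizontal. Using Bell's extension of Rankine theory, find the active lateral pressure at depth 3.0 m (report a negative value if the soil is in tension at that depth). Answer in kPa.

K_a = (1 − sin φ)/(1 + sin φ) = 0.3540.
σ_a = K_a γ z − 2c√K_a = 0.3540×21.0×3.0 − 2×6×0.5949 = 15.16 kPa.

15.2 kPa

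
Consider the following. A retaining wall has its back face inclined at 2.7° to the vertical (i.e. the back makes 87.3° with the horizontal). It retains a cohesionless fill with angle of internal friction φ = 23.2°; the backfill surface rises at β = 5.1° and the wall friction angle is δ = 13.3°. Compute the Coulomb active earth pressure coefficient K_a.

K_a = sin²(α+φ) / [sin²α · sin(α−δ) · (1 + √{sin(φ+δ)sin(φ−β) / (sin(α−δ)sin(α+β))})²].
With α = 87.3°, φ = 23.2°, δ = 13.3°, β = 5.1°: K_a = 0.4420.

0.442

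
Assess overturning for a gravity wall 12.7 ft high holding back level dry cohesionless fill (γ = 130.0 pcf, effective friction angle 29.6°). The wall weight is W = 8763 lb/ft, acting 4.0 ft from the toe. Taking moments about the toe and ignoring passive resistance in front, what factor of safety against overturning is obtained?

2.33

K_a = tan²(45° − 29.6°/2) = 0.3387.
P_a = ½K_aγH² = 0.5×0.3387×130.0×12.7² = 3551 lb/ft, acting at H/3 = 4.233 ft above the base.
Overturning moment M_o = P_a × H/3 = 3551 × 4.233 = 15030.
Resisting moment M_r = W × 4.0 = 8763 × 4.0 = 35050.
FS_overturning = M_r/M_o = 35050/15030 = 2.332.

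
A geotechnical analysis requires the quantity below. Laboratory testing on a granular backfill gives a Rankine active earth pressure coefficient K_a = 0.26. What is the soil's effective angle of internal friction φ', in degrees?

36.0°

K_a = tan²(45° − φ/2) ⇒ 45° − φ/2 = arctan(√0.26) = 27.02°.
φ = 2(45° − 27.02°) = 35.97°.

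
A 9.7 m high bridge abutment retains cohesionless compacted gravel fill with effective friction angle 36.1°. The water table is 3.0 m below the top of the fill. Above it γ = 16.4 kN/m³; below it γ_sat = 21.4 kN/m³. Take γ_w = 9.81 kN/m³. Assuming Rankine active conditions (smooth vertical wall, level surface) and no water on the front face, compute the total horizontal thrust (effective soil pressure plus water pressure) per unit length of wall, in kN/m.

K_a = tan²(45° − φ/2) = 0.2585.
γ' = 21.4 − 9.81 = 11.59 kN/m³. Depth below WT = 6.7 m.
σ'_h at WT = K_a γ d_w = 12.72 kPa; at base = 12.72 + K_a γ' × 6.7 = 32.79 kPa.
P₁ (0–3.0 m) = ½×12.72×3.0 = 19.08. P₂ (3.0–9.7 m) = ½(12.72+32.79)×6.7 = 152.5.
P_w = ½ γ_w h₂² = 0.5×9.81×6.7² = 220.2. Total = 19.08+152.5+220.2 = 391.7 kN/m.

392 kN/m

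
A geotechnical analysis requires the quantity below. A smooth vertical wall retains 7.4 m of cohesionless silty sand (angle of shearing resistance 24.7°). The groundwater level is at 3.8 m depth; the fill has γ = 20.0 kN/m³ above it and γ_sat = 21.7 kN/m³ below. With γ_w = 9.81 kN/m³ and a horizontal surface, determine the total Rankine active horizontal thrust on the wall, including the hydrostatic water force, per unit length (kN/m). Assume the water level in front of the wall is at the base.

K_a = tan²(45° − φ/2) = 0.4106.
γ' = 21.7 − 9.81 = 11.89 kN/m³. Depth below WT = 3.6 m.
σ'_h at WT = K_a γ d_w = 31.20 kPa; at base = 31.20 + K_a γ' × 3.6 = 48.78 kPa.
P₁ (0–3.8 m) = ½×31.20×3.8 = 59.29. P₂ (3.8–7.4 m) = ½(31.20+48.78)×3.6 = 144.0.
P_w = ½ γ_w h₂² = 0.5×9.81×3.6² = 63.57. Total = 59.29+144.0+63.57 = 266.8 kN/m.

267 kN/m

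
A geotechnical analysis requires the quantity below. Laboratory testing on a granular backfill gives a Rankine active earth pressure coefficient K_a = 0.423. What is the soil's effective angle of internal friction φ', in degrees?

23.9°

K_a = tan²(45° − φ/2) ⇒ 45° − φ/2 = arctan(√0.423) = 33.04°.
φ = 2(45° − 33.04°) = 23.92°.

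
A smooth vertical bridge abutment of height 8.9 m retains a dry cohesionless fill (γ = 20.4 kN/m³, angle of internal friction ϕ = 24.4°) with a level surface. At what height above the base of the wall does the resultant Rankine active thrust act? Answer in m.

2.97 m

K_a = 0.4153.
The pressure distribution is triangular, so the resultant acts at H/3 above the base = 8.9/3 = 2.967 m.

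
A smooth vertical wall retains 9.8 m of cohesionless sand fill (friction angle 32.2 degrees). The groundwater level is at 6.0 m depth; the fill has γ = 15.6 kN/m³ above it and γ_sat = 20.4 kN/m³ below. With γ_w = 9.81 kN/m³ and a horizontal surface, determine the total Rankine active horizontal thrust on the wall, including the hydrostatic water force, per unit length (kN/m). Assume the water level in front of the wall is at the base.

K_a = tan²(45° − φ/2) = 0.3047.
γ' = 20.4 − 9.81 = 10.59 kN/m³. Depth below WT = 3.8 m.
σ'_h at WT = K_a γ d_w = 28.52 kPa; at base = 28.52 + K_a γ' × 3.8 = 40.79 kPa.
P₁ (0–6.0 m) = ½×28.52×6.0 = 85.57. P₂ (6.0–9.8 m) = ½(28.52+40.79)×3.8 = 131.7.
P_w = ½ γ_w h₂² = 0.5×9.81×3.8² = 70.83. Total = 85.57+131.7+70.83 = 288.1 kN/m.

288 kN/m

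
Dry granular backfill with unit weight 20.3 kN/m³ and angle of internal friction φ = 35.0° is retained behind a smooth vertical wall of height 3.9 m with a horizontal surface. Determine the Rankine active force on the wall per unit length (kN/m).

41.8 kN/m

K_a = tan²(45° − φ/2) = 0.2710.
P_a = ½ K_a γ H² = 0.5 × 0.2710 × 20.3 × 3.9² = 41.84 kN/m.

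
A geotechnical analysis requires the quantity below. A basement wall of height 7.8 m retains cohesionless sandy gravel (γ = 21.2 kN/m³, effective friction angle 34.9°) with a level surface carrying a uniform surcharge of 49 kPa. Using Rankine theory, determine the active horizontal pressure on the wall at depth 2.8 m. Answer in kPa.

K_a = (1 − sin φ)/(1 + sin φ) = 0.2721.
σ_v = γz + q = 21.2 × 2.8 + 49 = 108.4 kPa.
σ_h = K_a σ_v = 0.2721 × 108.4 = 29.49 kPa.

29.5 kPa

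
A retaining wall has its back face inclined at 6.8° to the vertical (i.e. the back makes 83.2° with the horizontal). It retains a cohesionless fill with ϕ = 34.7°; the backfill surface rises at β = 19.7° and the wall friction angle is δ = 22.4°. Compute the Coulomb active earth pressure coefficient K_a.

K_a = sin²(α+φ) / [sin²α · sin(α−δ) · (1 + √{sin(φ+δ)sin(φ−β) / (sin(α−δ)sin(α+β))})²].
With α = 83.2°, φ = 34.7°, δ = 22.4°, β = 19.7°: K_a = 0.4005.

0.400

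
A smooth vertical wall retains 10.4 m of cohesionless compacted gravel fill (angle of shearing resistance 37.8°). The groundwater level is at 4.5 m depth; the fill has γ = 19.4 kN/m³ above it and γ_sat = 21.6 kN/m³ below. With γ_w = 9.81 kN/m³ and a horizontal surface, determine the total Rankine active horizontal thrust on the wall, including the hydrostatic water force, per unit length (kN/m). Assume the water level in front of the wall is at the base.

K_a = tan²(45° − φ/2) = 0.2400.
γ' = 21.6 − 9.81 = 11.79 kN/m³. Depth below WT = 5.9 m.
σ'_h at WT = K_a γ d_w = 20.95 kPa; at base = 20.95 + K_a γ' × 5.9 = 37.65 kPa.
P₁ (0–4.5 m) = ½×20.95×4.5 = 47.14. P₂ (4.5–10.4 m) = ½(20.95+37.65)×5.9 = 172.9.
P_w = ½ γ_w h₂² = 0.5×9.81×5.9² = 170.7. Total = 47.14+172.9+170.7 = 390.7 kN/m.

391 kN/m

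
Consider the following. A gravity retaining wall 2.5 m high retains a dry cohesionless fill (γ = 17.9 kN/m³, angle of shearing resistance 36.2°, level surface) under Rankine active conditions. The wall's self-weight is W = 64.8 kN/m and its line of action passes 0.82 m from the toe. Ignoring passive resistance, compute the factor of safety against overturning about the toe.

K_a = tan²(45° − 36.2°/2) = 0.2574.
P_a = ½K_aγH² = 0.5×0.2574×17.9×2.5² = 14.40 kN/m, acting at H/3 = 0.8333 m above the base.
Overturning moment M_o = P_a × H/3 = 14.40 × 0.8333 = 12.00.
Resisting moment M_r = W × 0.82 = 64.8 × 0.82 = 53.14.
FS_overturning = M_r/M_o = 53.14/12.00 = 4.429.

4.43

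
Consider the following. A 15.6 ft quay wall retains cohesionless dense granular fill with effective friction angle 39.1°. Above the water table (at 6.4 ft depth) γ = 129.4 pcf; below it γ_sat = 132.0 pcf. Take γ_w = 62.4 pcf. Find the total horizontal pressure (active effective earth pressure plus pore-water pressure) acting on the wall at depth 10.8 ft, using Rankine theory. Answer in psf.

K_a = (1 − sin φ)/(1 + sin φ) = 0.2265.
γ' = 132.0 − 62.4 = 69.60 pcf.
Effective vertical stress at 10.8 ft: σ'_v = 129.4×6.4 + 69.60×4.40 = 1134 psf.
σ'_h = K_a σ'_v = 0.2265 × 1134 = 256.9 psf; u = γ_w × 4.40 = 274.6 psf.
Total σ_h = 256.9 + 274.6 = 531.5 psf.

531 psf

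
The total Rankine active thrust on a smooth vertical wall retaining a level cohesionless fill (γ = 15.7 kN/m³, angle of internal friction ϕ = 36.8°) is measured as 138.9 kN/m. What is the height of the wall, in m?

K_a = 0.2508. P_a = ½ K_a γ H² ⇒ H = √(2P_a/(K_a γ)).
H = √(2×138.9/(0.2508×15.7)) = 8.400 m.

8.40 m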